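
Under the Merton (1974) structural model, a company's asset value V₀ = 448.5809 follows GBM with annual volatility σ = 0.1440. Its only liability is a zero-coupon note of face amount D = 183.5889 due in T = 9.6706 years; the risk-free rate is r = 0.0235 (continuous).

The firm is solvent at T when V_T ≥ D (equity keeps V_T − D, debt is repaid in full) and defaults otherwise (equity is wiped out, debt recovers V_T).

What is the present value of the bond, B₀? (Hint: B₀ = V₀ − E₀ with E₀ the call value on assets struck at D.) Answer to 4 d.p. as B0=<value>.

d₁ = [ln(V₀/D) + (r + σ²/2)T] / (σ√T)
   = [ln(448.5809/183.5889) + (0.0235 + 0.5·0.1440²)·9.6706] / (0.1440·√9.6706)
   = [0.893390 + 0.327524] / 0.447805 = 2.726439
d₂ = d₁ − σ√T = 2.726439 − 0.447805 = 2.278634
N(d₁) = 0.996799,  N(d₂) = 0.988656,  e^(−rT) = 0.796714
E₀ = V₀·N(d₁) − D·e^(−rT)·N(d₂)
   = 448.5809·0.996799 − 183.5889·0.796714·0.988656 = 302.536371
B₀ = V₀ − E₀ = 448.5809 − 302.536371 = 146.044529

B0=146.0445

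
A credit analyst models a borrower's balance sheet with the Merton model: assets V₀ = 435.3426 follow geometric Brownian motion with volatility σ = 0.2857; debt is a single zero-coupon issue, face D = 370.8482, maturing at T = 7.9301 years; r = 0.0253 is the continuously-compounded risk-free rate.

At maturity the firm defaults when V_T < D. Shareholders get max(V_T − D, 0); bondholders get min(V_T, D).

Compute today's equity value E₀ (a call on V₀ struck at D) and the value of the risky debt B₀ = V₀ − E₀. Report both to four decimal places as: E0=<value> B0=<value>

d₁ = [ln(V₀/D) + (r + σ²/2)T] / (σ√T)
   = [ln(435.3426/370.8482) + (0.0253 + 0.5·0.2857²)·7.9301] / (0.2857·√7.9301)
   = [0.160340 + 0.524277] / 0.804544 = 0.850939
d₂ = d₁ − σ√T = 0.850939 − 0.804544 = 0.046395
N(d₁) = 0.802598,  N(d₂) = 0.518502,  e^(−rT) = 0.818214
E₀ = V₀·N(d₁) − D·e^(−rT)·N(d₂)
   = 435.3426·0.802598 − 370.8482·0.818214·0.518502 = 192.074438
B₀ = V₀ − E₀ = 435.3426 − 192.074438 = 243.268162

E0=192.0744 B0=243.2682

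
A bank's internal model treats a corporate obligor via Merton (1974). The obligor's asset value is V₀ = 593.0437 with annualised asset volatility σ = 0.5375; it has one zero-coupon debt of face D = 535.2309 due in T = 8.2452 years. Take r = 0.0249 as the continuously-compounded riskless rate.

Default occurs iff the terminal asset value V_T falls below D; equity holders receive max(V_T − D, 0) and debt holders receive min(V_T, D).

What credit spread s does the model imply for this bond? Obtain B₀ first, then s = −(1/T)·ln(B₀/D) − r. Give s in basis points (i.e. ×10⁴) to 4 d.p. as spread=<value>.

d₁ = [ln(V₀/D) + (r + σ²/2)T] / (σ√T)
   = [ln(593.0437/535.2309) + (0.0249 + 0.5·0.5375²)·8.2452] / (0.5375·√8.2452)
   = [0.102570 + 1.396350] / 1.543402 = 0.971179
d₂ = d₁ − σ√T = 0.971179 − 1.543402 = -0.572223
N(d₁) = 0.834271,  N(d₂) = 0.283586,  e^(−rT) = 0.814398
E₀ = V₀·N(d₁) − D·e^(−rT)·N(d₂)
   = 593.0437·0.834271 − 535.2309·0.814398·0.283586 = 371.146409
B₀ = V₀ − E₀ = 593.0437 − 371.146409 = 221.897291
spread = −(1/T)·ln(B₀/D) − r = −(1/8.2452)·ln(221.897291/535.2309) − 0.0249 = 0.08188742
in basis points: 0.08188742 × 10⁴ = 818.8742 bp

spread=818.8742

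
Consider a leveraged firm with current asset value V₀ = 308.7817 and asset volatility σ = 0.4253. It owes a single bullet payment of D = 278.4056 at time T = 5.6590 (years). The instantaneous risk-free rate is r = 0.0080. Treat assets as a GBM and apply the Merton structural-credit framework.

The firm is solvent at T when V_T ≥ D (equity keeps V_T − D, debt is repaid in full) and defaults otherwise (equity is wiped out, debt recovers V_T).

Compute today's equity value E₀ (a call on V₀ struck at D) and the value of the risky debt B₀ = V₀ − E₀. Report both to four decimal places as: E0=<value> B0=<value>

d₁ = [ln(V₀/D) + (r + σ²/2)T] / (σ√T)
   = [ln(308.7817/278.4056) + (0.0080 + 0.5·0.4253²)·5.6590] / (0.4253·√5.6590)
   = [0.103556 + 0.557072] / 1.011731 = 0.652968
d₂ = d₁ − σ√T = 0.652968 − 1.011731 = -0.358764
N(d₁) = 0.743111,  N(d₂) = 0.359886,  e^(−rT) = 0.955737
E₀ = V₀·N(d₁) − D·e^(−rT)·N(d₂)
   = 308.7817·0.743111 − 278.4056·0.955737·0.359886 = 133.699807
B₀ = V₀ − E₀ = 308.7817 − 133.699807 = 175.081893

E0=133.6998 B0=175.0819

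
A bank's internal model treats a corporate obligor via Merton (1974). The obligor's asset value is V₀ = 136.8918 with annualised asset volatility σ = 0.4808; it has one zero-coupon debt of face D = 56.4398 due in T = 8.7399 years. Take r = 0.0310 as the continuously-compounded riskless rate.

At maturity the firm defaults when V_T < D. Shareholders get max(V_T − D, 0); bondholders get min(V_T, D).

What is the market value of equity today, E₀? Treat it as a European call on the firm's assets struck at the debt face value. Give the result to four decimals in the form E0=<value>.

E0=104.8833

d₁ = [ln(V₀/D) + (r + σ²/2)T] / (σ√T)
   = [ln(136.8918/56.4398) + (0.0310 + 0.5·0.4808²)·8.7399] / (0.4808·√8.7399)
   = [0.886016 + 1.281132] / 1.421405 = 1.524653
d₂ = d₁ − σ√T = 1.524653 − 1.421405 = 0.103248
N(d₁) = 0.936327,  N(d₂) = 0.541117,  e^(−rT) = 0.762665
E₀ = V₀·N(d₁) − D·e^(−rT)·N(d₂)
   = 136.8918·0.936327 − 56.4398·0.762665·0.541117 = 104.883320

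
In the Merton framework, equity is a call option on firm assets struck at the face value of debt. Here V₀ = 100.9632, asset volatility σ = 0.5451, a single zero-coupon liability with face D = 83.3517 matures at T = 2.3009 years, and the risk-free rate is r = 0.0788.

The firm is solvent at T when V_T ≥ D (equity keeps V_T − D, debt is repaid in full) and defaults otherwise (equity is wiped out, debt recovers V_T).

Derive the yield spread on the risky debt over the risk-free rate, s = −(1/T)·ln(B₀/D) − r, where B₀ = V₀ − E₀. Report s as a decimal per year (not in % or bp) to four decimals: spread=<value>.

d₁ = [ln(V₀/D) + (r + σ²/2)T] / (σ√T)
   = [ln(100.9632/83.3517) + (0.0788 + 0.5·0.5451²)·2.3009] / (0.5451·√2.3009)
   = [0.191687 + 0.523149] / 0.826847 = 0.864532
d₂ = d₁ − σ√T = 0.864532 − 0.826847 = 0.037686
N(d₁) = 0.806352,  N(d₂) = 0.515031,  e^(−rT) = 0.834176
E₀ = V₀·N(d₁) − D·e^(−rT)·N(d₂)
   = 100.9632·0.806352 − 83.3517·0.834176·0.515031 = 45.601819
B₀ = V₀ − E₀ = 100.9632 − 45.601819 = 55.361381
spread = −(1/T)·ln(B₀/D) − r = −(1/2.3009)·ln(55.361381/83.3517) − 0.0788 = 0.09903770

spread=0.0990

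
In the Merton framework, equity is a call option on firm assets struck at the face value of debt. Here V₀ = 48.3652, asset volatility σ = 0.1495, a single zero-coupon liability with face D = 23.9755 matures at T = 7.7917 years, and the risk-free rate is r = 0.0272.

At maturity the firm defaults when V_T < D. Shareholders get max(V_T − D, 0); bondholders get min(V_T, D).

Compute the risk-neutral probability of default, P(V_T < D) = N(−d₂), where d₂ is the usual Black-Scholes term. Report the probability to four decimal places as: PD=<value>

d₁ = [ln(V₀/D) + (r + σ²/2)T] / (σ√T)
   = [ln(48.3652/23.9755) + (0.0272 + 0.5·0.1495²)·7.7917] / (0.1495·√7.7917)
   = [0.701748 + 0.299007] / 0.417309 = 2.398119
d₂ = d₁ − σ√T = 2.398119 − 0.417309 = 1.980810
risk-neutral PD = N(−d₂) = N(-1.980810) = 0.023806

PD=0.0238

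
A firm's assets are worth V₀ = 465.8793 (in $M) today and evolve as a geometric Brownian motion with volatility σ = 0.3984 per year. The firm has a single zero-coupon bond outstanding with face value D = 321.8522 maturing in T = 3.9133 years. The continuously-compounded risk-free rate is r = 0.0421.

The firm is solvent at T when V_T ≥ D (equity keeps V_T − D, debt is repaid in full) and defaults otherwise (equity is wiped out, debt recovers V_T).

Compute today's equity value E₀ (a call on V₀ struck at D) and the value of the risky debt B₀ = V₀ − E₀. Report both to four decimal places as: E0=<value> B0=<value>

E0=232.8035 B0=233.0758

d₁ = [ln(V₀/D) + (r + σ²/2)T] / (σ√T)
   = [ln(465.8793/321.8522) + (0.0421 + 0.5·0.3984²)·3.9133] / (0.3984·√3.9133)
   = [0.369834 + 0.475314] / 0.788117 = 1.072364
d₂ = d₁ − σ√T = 1.072364 − 0.788117 = 0.284246
N(d₁) = 0.858222,  N(d₂) = 0.611889,  e^(−rT) = 0.848106
E₀ = V₀·N(d₁) − D·e^(−rT)·N(d₂)
   = 465.8793·0.858222 − 321.8522·0.848106·0.611889 = 232.803547
B₀ = V₀ − E₀ = 465.8793 − 232.803547 = 233.075753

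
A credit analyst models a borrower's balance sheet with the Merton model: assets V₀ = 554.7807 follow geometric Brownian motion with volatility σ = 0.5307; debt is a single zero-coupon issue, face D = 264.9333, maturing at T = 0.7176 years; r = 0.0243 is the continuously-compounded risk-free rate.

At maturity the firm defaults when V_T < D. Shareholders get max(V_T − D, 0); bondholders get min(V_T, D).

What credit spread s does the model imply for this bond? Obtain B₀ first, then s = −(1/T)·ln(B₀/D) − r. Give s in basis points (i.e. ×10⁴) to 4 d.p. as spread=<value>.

d₁ = [ln(V₀/D) + (r + σ²/2)T] / (σ√T)
   = [ln(554.7807/264.9333) + (0.0243 + 0.5·0.5307²)·0.7176] / (0.5307·√0.7176)
   = [0.739095 + 0.118491] / 0.449563 = 1.907600
d₂ = d₁ − σ√T = 1.907600 − 0.449563 = 1.458037
N(d₁) = 0.971779,  N(d₂) = 0.927585,  e^(−rT) = 0.982713
E₀ = V₀·N(d₁) − D·e^(−rT)·N(d₂)
   = 554.7807·0.971779 − 264.9333·0.982713·0.927585 = 297.623986
B₀ = V₀ − E₀ = 554.7807 − 297.623986 = 257.156714
spread = −(1/T)·ln(B₀/D) − r = −(1/0.7176)·ln(257.156714/264.9333) − 0.0243 = 0.01721674
in basis points: 0.01721674 × 10⁴ = 172.1674 bp

spread=172.1674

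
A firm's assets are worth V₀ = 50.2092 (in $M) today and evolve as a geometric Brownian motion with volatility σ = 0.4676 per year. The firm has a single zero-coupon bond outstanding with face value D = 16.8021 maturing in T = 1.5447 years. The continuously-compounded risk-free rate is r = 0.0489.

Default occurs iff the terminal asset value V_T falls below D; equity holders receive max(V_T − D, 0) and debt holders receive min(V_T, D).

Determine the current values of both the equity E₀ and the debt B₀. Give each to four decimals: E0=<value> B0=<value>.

d₁ = [ln(V₀/D) + (r + σ²/2)T] / (σ√T)
   = [ln(50.2092/16.8021) + (0.0489 + 0.5·0.4676²)·1.5447] / (0.4676·√1.5447)
   = [1.094694 + 0.244410] / 0.581161 = 2.304188
d₂ = d₁ − σ√T = 2.304188 − 0.581161 = 1.723027
N(d₁) = 0.989394,  N(d₂) = 0.957558,  e^(−rT) = 0.927247
E₀ = V₀·N(d₁) − D·e^(−rT)·N(d₂)
   = 50.2092·0.989394 − 16.8021·0.927247·0.957558 = 34.758221
B₀ = V₀ − E₀ = 50.2092 − 34.758221 = 15.450979

E0=34.7582 B0=15.4510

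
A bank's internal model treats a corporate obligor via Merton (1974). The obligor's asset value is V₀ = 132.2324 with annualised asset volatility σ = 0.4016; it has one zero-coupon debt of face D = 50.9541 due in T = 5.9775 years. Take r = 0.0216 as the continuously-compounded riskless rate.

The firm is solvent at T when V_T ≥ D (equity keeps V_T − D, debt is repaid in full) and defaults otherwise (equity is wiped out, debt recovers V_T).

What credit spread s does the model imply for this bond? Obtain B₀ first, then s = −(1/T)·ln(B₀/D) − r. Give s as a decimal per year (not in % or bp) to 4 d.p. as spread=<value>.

spread=0.0188

d₁ = [ln(V₀/D) + (r + σ²/2)T] / (σ√T)
   = [ln(132.2324/50.9541) + (0.0216 + 0.5·0.4016²)·5.9775] / (0.4016·√5.9775)
   = [0.953636 + 0.611147] / 0.981869 = 1.593678
d₂ = d₁ − σ√T = 1.593678 − 0.981869 = 0.611809
N(d₁) = 0.944496,  N(d₂) = 0.729668,  e^(−rT) = 0.878874
E₀ = V₀·N(d₁) − D·e^(−rT)·N(d₂)
   = 132.2324·0.944496 − 50.9541·0.878874·0.729668 = 92.216808
B₀ = V₀ − E₀ = 132.2324 − 92.216808 = 40.015592
spread = −(1/T)·ln(B₀/D) − r = −(1/5.9775)·ln(40.015592/50.9541) − 0.0216 = 0.01882761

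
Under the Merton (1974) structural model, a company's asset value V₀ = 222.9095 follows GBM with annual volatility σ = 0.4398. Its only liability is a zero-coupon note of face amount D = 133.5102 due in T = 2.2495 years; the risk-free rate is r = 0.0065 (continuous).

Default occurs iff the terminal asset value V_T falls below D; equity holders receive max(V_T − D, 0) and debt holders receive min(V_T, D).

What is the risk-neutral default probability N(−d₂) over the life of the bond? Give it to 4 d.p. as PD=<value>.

d₁ = [ln(V₀/D) + (r + σ²/2)T] / (σ√T)
   = [ln(222.9095/133.5102) + (0.0065 + 0.5·0.4398²)·2.2495] / (0.4398·√2.2495)
   = [0.512588 + 0.232175] / 0.659627 = 1.129068
d₂ = d₁ − σ√T = 1.129068 − 0.659627 = 0.469441
risk-neutral PD = N(−d₂) = N(-0.469441) = 0.319377

PD=0.3194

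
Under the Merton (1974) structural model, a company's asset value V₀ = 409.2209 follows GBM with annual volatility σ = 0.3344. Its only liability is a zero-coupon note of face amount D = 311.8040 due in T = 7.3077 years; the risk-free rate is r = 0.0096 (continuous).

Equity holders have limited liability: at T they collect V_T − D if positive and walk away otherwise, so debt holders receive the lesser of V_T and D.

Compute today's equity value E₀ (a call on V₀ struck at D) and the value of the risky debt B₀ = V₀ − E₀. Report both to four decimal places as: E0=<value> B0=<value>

d₁ = [ln(V₀/D) + (r + σ²/2)T] / (σ√T)
   = [ln(409.2209/311.8040) + (0.0096 + 0.5·0.3344²)·7.3077] / (0.3344·√7.3077)
   = [0.271880 + 0.478740] / 0.903975 = 0.830354
d₂ = d₁ − σ√T = 0.830354 − 0.903975 = -0.073621
N(d₁) = 0.796831,  N(d₂) = 0.470656,  e^(−rT) = 0.932250
E₀ = V₀·N(d₁) − D·e^(−rT)·N(d₂)
   = 409.2209·0.796831 − 311.8040·0.932250·0.470656 = 189.269824
B₀ = V₀ − E₀ = 409.2209 − 189.269824 = 219.951076

E0=189.2698 B0=219.9511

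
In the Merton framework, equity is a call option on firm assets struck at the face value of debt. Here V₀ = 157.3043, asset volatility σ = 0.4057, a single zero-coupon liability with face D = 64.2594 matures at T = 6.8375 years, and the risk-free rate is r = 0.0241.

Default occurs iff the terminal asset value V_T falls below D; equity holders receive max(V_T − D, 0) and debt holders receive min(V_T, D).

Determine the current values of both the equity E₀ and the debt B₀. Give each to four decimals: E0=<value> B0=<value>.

E0=110.3066 B0=46.9977

d₁ = [ln(V₀/D) + (r + σ²/2)T] / (σ√T)
   = [ln(157.3043/64.2594) + (0.0241 + 0.5·0.4057²)·6.8375] / (0.4057·√6.8375)
   = [0.895254 + 0.727484] / 1.060849 = 1.529660
d₂ = d₁ − σ√T = 1.529660 − 1.060849 = 0.468811
N(d₁) = 0.936950,  N(d₂) = 0.680397,  e^(−rT) = 0.848077
E₀ = V₀·N(d₁) − D·e^(−rT)·N(d₂)
   = 157.3043·0.936950 − 64.2594·0.848077·0.680397 = 110.306619
B₀ = V₀ − E₀ = 157.3043 − 110.306619 = 46.997681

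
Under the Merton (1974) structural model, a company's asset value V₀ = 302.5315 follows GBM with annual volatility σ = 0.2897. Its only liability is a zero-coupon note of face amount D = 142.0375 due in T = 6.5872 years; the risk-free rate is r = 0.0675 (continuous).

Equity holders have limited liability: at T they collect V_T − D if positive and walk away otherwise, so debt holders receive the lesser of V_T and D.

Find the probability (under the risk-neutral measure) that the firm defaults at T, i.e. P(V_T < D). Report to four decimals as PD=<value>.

PD=0.1069

d₁ = [ln(V₀/D) + (r + σ²/2)T] / (σ√T)
   = [ln(302.5315/142.0375) + (0.0675 + 0.5·0.2897²)·6.5872] / (0.2897·√6.5872)
   = [0.756094 + 0.721055] / 0.743531 = 1.986669
d₂ = d₁ − σ√T = 1.986669 − 0.743531 = 1.243138
risk-neutral PD = N(−d₂) = N(-1.243138) = 0.106908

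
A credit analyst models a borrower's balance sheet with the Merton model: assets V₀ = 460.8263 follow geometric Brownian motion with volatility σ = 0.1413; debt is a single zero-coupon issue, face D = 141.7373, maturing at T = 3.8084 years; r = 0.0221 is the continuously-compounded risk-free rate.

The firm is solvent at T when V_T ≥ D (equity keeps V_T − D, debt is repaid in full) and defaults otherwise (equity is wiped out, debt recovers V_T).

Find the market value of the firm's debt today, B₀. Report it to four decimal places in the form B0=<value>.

B0=130.2961

d₁ = [ln(V₀/D) + (r + σ²/2)T] / (σ√T)
   = [ln(460.8263/141.7373) + (0.0221 + 0.5·0.1413²)·3.8084] / (0.1413·√3.8084)
   = [1.179046 + 0.122184] / 0.275749 = 4.718899
d₂ = d₁ − σ√T = 4.718899 − 0.275749 = 4.443150
N(d₁) = 0.999999,  N(d₂) = 0.999996,  e^(−rT) = 0.919279
E₀ = V₀·N(d₁) − D·e^(−rT)·N(d₂)
   = 460.8263·0.999999 − 141.7373·0.919279·0.999996 = 330.530211
B₀ = V₀ − E₀ = 460.8263 − 330.530211 = 130.296089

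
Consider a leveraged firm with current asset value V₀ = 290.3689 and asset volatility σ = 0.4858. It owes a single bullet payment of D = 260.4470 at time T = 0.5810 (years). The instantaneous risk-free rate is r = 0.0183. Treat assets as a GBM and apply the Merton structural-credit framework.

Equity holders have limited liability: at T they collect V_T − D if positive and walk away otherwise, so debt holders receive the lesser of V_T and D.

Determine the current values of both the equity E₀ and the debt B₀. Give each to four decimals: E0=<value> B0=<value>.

d₁ = [ln(V₀/D) + (r + σ²/2)T] / (σ√T)
   = [ln(290.3689/260.4470) + (0.0183 + 0.5·0.4858²)·0.5810] / (0.4858·√0.5810)
   = [0.108753 + 0.079191] / 0.370293 = 0.507554
d₂ = d₁ − σ√T = 0.507554 − 0.370293 = 0.137261
N(d₁) = 0.694117,  N(d₂) = 0.554588,  e^(−rT) = 0.989424
E₀ = V₀·N(d₁) − D·e^(−rT)·N(d₂)
   = 290.3689·0.694117 − 260.4470·0.989424·0.554588 = 58.636859
B₀ = V₀ − E₀ = 290.3689 − 58.636859 = 231.732041

E0=58.6369 B0=231.7320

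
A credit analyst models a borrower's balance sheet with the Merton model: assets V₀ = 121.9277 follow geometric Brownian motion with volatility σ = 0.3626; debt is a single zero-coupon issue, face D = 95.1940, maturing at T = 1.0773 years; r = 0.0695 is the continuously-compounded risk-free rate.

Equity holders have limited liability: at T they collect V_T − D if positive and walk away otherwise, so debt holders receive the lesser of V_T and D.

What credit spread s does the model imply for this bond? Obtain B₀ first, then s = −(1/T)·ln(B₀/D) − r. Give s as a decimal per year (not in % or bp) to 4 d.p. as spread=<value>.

spread=0.0452

d₁ = [ln(V₀/D) + (r + σ²/2)T] / (σ√T)
   = [ln(121.9277/95.1940) + (0.0695 + 0.5·0.3626²)·1.0773] / (0.3626·√1.0773)
   = [0.247511 + 0.145693] / 0.376354 = 1.044775
d₂ = d₁ − σ√T = 1.044775 − 0.376354 = 0.668421
N(d₁) = 0.851936,  N(d₂) = 0.748068,  e^(−rT) = 0.927862
E₀ = V₀·N(d₁) − D·e^(−rT)·N(d₂)
   = 121.9277·0.851936 − 95.1940·0.927862·0.748068 = 37.800171
B₀ = V₀ − E₀ = 121.9277 − 37.800171 = 84.127529
spread = −(1/T)·ln(B₀/D) − r = −(1/1.0773)·ln(84.127529/95.1940) − 0.0695 = 0.04521555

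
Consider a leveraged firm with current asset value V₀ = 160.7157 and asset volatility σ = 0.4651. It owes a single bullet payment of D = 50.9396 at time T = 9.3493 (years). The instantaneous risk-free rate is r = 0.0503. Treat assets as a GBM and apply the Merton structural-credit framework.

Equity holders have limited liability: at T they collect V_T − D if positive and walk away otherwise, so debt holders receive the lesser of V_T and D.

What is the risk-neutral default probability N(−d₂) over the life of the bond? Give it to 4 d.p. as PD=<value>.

d₁ = [ln(V₀/D) + (r + σ²/2)T] / (σ√T)
   = [ln(160.7157/50.9396) + (0.0503 + 0.5·0.4651²)·9.3493] / (0.4651·√9.3493)
   = [1.148996 + 1.481481] / 1.422119 = 1.849689
d₂ = d₁ − σ√T = 1.849689 − 1.422119 = 0.427570
risk-neutral PD = N(−d₂) = N(-0.427570) = 0.334482

PD=0.3345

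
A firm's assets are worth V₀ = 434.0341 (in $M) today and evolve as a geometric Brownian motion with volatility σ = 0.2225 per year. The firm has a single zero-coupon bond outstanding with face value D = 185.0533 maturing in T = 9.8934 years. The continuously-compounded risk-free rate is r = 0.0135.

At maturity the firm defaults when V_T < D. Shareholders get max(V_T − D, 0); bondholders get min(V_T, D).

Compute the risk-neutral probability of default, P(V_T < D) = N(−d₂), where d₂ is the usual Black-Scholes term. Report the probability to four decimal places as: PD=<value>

d₁ = [ln(V₀/D) + (r + σ²/2)T] / (σ√T)
   = [ln(434.0341/185.0533) + (0.0135 + 0.5·0.2225²)·9.8934] / (0.2225·√9.8934)
   = [0.852479 + 0.378453] / 0.699847 = 1.758861
d₂ = d₁ − σ√T = 1.758861 − 0.699847 = 1.059014
risk-neutral PD = N(−d₂) = N(-1.059014) = 0.144797

PD=0.1448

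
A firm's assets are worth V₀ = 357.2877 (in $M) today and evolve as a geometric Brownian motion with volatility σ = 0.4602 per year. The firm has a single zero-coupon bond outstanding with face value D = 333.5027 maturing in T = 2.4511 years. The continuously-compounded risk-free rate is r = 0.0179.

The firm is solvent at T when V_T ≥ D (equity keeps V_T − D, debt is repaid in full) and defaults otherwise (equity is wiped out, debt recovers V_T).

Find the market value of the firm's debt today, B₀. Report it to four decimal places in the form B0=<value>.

d₁ = [ln(V₀/D) + (r + σ²/2)T] / (σ√T)
   = [ln(357.2877/333.5027) + (0.0179 + 0.5·0.4602²)·2.4511] / (0.4602·√2.4511)
   = [0.068890 + 0.303427] / 0.720489 = 0.516756
d₂ = d₁ − σ√T = 0.516756 − 0.720489 = -0.203732
N(d₁) = 0.697337,  N(d₂) = 0.419281,  e^(−rT) = 0.957074
E₀ = V₀·N(d₁) − D·e^(−rT)·N(d₂)
   = 357.2877·0.697337 − 333.5027·0.957074·0.419281 = 115.320844
B₀ = V₀ − E₀ = 357.2877 − 115.320844 = 241.966856

B0=241.9669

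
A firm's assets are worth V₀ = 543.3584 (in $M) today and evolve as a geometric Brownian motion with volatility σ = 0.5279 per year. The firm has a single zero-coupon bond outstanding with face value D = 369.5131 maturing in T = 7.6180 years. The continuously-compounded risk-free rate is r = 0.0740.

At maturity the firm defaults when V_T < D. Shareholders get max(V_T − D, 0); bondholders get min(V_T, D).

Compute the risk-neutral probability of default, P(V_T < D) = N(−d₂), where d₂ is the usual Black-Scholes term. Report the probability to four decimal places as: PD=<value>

d₁ = [ln(V₀/D) + (r + σ²/2)T] / (σ√T)
   = [ln(543.3584/369.5131) + (0.0740 + 0.5·0.5279²)·7.6180] / (0.5279·√7.6180)
   = [0.385583 + 1.625218] / 1.457042 = 1.380057
d₂ = d₁ − σ√T = 1.380057 − 1.457042 = -0.076985
risk-neutral PD = N(−d₂) = N(0.076985) = 0.530682

PD=0.5307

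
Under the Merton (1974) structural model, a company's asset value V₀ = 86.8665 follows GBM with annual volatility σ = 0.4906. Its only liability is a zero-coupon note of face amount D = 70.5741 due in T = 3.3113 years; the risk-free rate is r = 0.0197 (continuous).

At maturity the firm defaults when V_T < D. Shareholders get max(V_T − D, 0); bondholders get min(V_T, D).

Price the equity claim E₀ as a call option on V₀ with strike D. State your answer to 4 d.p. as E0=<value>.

d₁ = [ln(V₀/D) + (r + σ²/2)T] / (σ√T)
   = [ln(86.8665/70.5741) + (0.0197 + 0.5·0.4906²)·3.3113] / (0.4906·√3.3113)
   = [0.207709 + 0.463728] / 0.892744 = 0.752106
d₂ = d₁ − σ√T = 0.752106 − 0.892744 = -0.140638
N(d₁) = 0.774006,  N(d₂) = 0.444078,  e^(−rT) = 0.936850
E₀ = V₀·N(d₁) − D·e^(−rT)·N(d₂)
   = 86.8665·0.774006 − 70.5741·0.936850·0.444078 = 37.873974

E0=37.8740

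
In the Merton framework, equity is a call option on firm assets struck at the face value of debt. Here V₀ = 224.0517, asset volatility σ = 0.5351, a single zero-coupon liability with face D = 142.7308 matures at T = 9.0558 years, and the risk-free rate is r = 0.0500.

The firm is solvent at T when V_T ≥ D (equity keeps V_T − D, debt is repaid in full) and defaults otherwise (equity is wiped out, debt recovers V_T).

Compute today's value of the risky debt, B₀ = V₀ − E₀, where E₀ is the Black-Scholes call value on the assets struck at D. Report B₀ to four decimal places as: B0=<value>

B0=55.8825

d₁ = [ln(V₀/D) + (r + σ²/2)T] / (σ√T)
   = [ln(224.0517/142.7308) + (0.0500 + 0.5·0.5351²)·9.0558] / (0.5351·√9.0558)
   = [0.450916 + 1.749273] / 1.610269 = 1.366349
d₂ = d₁ − σ√T = 1.366349 − 1.610269 = -0.243920
N(d₁) = 0.914085,  N(d₂) = 0.403647,  e^(−rT) = 0.635852
E₀ = V₀·N(d₁) − D·e^(−rT)·N(d₂)
   = 224.0517·0.914085 − 142.7308·0.635852·0.403647 = 168.169175
B₀ = V₀ − E₀ = 224.0517 − 168.169175 = 55.882525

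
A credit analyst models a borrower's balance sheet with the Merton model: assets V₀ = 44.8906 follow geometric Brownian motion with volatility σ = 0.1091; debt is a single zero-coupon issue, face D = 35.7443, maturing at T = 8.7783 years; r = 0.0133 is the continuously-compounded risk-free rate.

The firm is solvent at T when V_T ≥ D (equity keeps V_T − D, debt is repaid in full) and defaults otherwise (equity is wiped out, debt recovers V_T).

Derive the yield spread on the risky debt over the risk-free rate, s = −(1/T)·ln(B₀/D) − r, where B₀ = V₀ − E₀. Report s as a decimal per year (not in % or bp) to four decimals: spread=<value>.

spread=0.0032

d₁ = [ln(V₀/D) + (r + σ²/2)T] / (σ√T)
   = [ln(44.8906/35.7443) + (0.0133 + 0.5·0.1091²)·8.7783] / (0.1091·√8.7783)
   = [0.227838 + 0.168995] / 0.323244 = 1.227657
d₂ = d₁ − σ√T = 1.227657 − 0.323244 = 0.904413
N(d₁) = 0.890212,  N(d₂) = 0.817112,  e^(−rT) = 0.889806
E₀ = V₀·N(d₁) − D·e^(−rT)·N(d₂)
   = 44.8906·0.890212 − 35.7443·0.889806·0.817112 = 13.973499
B₀ = V₀ − E₀ = 44.8906 − 13.973499 = 30.917101
spread = −(1/T)·ln(B₀/D) − r = −(1/8.7783)·ln(30.917101/35.7443) − 0.0133 = 0.00322727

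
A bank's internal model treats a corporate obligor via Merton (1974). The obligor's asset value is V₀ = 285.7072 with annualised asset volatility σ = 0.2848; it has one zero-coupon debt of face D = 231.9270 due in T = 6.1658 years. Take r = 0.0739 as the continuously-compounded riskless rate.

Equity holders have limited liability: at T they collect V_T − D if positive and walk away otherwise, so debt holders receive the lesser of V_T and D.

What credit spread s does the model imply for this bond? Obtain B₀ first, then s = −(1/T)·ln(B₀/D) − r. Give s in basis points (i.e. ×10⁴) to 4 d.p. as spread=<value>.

d₁ = [ln(V₀/D) + (r + σ²/2)T] / (σ√T)
   = [ln(285.7072/231.9270) + (0.0739 + 0.5·0.2848²)·6.1658] / (0.2848·√6.1658)
   = [0.208545 + 0.705710] / 0.707188 = 1.292803
d₂ = d₁ − σ√T = 1.292803 − 0.707188 = 0.585616
N(d₁) = 0.901960,  N(d₂) = 0.720933,  e^(−rT) = 0.634034
E₀ = V₀·N(d₁) − D·e^(−rT)·N(d₂)
   = 285.7072·0.901960 − 231.9270·0.634034·0.720933 = 151.683665
B₀ = V₀ − E₀ = 285.7072 − 151.683665 = 134.023535
spread = −(1/T)·ln(B₀/D) − r = −(1/6.1658)·ln(134.023535/231.9270) − 0.0739 = 0.01504341
in basis points: 0.01504341 × 10⁴ = 150.4341 bp

spread=150.4341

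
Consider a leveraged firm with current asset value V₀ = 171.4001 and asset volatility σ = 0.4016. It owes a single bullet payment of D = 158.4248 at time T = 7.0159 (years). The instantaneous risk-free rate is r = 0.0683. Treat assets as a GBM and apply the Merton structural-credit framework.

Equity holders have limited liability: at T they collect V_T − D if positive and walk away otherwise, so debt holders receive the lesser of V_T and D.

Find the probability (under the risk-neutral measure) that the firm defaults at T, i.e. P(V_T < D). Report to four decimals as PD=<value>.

d₁ = [ln(V₀/D) + (r + σ²/2)T] / (σ√T)
   = [ln(171.4001/158.4248) + (0.0683 + 0.5·0.4016²)·7.0159] / (0.4016·√7.0159)
   = [0.078721 + 1.044957] / 1.063740 = 1.056346
d₂ = d₁ − σ√T = 1.056346 − 1.063740 = -0.007393
risk-neutral PD = N(−d₂) = N(0.007393) = 0.502950

PD=0.5029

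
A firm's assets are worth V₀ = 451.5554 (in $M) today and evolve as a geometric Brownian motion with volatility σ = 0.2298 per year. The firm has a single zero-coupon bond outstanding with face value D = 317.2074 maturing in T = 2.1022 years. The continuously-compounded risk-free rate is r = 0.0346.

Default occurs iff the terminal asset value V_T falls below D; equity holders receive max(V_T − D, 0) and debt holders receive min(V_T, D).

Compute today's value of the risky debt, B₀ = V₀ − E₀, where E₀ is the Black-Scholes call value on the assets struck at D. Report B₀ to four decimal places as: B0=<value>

B0=289.2115

d₁ = [ln(V₀/D) + (r + σ²/2)T] / (σ√T)
   = [ln(451.5554/317.2074) + (0.0346 + 0.5·0.2298²)·2.1022] / (0.2298·√2.1022)
   = [0.353142 + 0.128243] / 0.333186 = 1.444792
d₂ = d₁ − σ√T = 1.444792 − 0.333186 = 1.111606
N(d₁) = 0.925742,  N(d₂) = 0.866846,  e^(−rT) = 0.929846
E₀ = V₀·N(d₁) − D·e^(−rT)·N(d₂)
   = 451.5554·0.925742 − 317.2074·0.929846·0.866846 = 162.343913
B₀ = V₀ − E₀ = 451.5554 − 162.343913 = 289.211487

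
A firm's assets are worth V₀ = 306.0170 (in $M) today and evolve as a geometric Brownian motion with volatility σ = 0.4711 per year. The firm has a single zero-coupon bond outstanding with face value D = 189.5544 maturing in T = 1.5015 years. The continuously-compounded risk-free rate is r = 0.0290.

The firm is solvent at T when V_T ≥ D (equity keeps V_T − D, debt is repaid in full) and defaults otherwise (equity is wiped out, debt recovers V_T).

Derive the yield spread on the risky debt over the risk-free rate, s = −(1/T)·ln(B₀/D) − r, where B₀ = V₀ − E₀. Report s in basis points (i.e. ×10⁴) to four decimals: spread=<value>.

d₁ = [ln(V₀/D) + (r + σ²/2)T] / (σ√T)
   = [ln(306.0170/189.5544) + (0.0290 + 0.5·0.4711²)·1.5015] / (0.4711·√1.5015)
   = [0.478965 + 0.210161] / 0.577266 = 1.193776
d₂ = d₁ − σ√T = 1.193776 − 0.577266 = 0.616510
N(d₁) = 0.883717,  N(d₂) = 0.731221,  e^(−rT) = 0.957391
E₀ = V₀·N(d₁) − D·e^(−rT)·N(d₂)
   = 306.0170·0.883717 − 189.5544·0.957391·0.731221 = 137.732192
B₀ = V₀ − E₀ = 306.0170 − 137.732192 = 168.284808
spread = −(1/T)·ln(B₀/D) − r = −(1/1.5015)·ln(168.284808/189.5544) − 0.0290 = 0.05026622
in basis points: 0.05026622 × 10⁴ = 502.6622 bp

spread=502.6622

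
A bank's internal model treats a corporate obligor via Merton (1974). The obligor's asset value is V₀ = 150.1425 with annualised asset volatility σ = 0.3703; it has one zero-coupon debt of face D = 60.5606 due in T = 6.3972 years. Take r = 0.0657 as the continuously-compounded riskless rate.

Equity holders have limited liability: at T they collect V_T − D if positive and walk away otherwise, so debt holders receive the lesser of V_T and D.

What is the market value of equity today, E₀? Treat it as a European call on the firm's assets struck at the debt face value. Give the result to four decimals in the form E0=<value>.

E0=112.7222

d₁ = [ln(V₀/D) + (r + σ²/2)T] / (σ√T)
   = [ln(150.1425/60.5606) + (0.0657 + 0.5·0.3703²)·6.3972] / (0.3703·√6.3972)
   = [0.907940 + 0.858895] / 0.936588 = 1.886459
d₂ = d₁ − σ√T = 1.886459 − 0.936588 = 0.949871
N(d₁) = 0.970383,  N(d₂) = 0.828911,  e^(−rT) = 0.656852
E₀ = V₀·N(d₁) − D·e^(−rT)·N(d₂)
   = 150.1425·0.970383 − 60.5606·0.656852·0.828911 = 112.722234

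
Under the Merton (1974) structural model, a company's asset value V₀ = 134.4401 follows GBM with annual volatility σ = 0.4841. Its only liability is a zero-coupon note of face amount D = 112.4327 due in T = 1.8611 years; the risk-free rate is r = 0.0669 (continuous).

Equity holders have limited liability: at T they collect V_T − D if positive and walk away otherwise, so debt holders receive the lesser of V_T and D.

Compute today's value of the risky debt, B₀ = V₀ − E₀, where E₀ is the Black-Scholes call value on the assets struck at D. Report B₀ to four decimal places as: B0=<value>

B0=83.6255

d₁ = [ln(V₀/D) + (r + σ²/2)T] / (σ√T)
   = [ln(134.4401/112.4327) + (0.0669 + 0.5·0.4841²)·1.8611] / (0.4841·√1.8611)
   = [0.178764 + 0.342585] / 0.660420 = 0.789420
d₂ = d₁ − σ√T = 0.789420 − 0.660420 = 0.129001
N(d₁) = 0.785067,  N(d₂) = 0.551321,  e^(−rT) = 0.882932
E₀ = V₀·N(d₁) − D·e^(−rT)·N(d₂)
   = 134.4401·0.785067 − 112.4327·0.882932·0.551321 = 50.814569
B₀ = V₀ − E₀ = 134.4401 − 50.814569 = 83.625531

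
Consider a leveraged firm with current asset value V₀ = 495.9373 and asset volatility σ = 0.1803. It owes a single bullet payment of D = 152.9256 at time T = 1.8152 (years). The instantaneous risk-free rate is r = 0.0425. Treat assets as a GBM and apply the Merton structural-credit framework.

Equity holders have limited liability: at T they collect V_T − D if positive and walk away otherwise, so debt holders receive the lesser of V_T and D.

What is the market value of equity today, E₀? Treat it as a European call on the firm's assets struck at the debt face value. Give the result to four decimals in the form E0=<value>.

d₁ = [ln(V₀/D) + (r + σ²/2)T] / (σ√T)
   = [ln(495.9373/152.9256) + (0.0425 + 0.5·0.1803²)·1.8152] / (0.1803·√1.8152)
   = [1.176498 + 0.106650] / 0.242917 = 5.282249
d₂ = d₁ − σ√T = 5.282249 − 0.242917 = 5.039332
N(d₁) = 1.000000,  N(d₂) = 1.000000,  e^(−rT) = 0.925755
E₀ = V₀·N(d₁) − D·e^(−rT)·N(d₂)
   = 495.9373·1.000000 − 152.9256·0.925755·1.000000 = 354.365711

E0=354.3657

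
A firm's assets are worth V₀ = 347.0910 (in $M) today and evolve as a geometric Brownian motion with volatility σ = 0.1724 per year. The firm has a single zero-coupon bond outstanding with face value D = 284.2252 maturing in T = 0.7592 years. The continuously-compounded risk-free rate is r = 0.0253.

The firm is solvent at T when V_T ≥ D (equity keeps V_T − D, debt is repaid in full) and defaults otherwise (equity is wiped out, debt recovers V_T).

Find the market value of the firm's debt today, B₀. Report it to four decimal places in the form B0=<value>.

d₁ = [ln(V₀/D) + (r + σ²/2)T] / (σ√T)
   = [ln(347.0910/284.2252) + (0.0253 + 0.5·0.1724²)·0.7592] / (0.1724·√0.7592)
   = [0.199820 + 0.030490] / 0.150216 = 1.533197
d₂ = d₁ − σ√T = 1.533197 − 0.150216 = 1.382981
N(d₁) = 0.937386,  N(d₂) = 0.916665,  e^(−rT) = 0.980976
E₀ = V₀·N(d₁) − D·e^(−rT)·N(d₂)
   = 347.0910·0.937386 − 284.2252·0.980976·0.916665 = 69.775774
B₀ = V₀ − E₀ = 347.0910 − 69.775774 = 277.315226

B0=277.3152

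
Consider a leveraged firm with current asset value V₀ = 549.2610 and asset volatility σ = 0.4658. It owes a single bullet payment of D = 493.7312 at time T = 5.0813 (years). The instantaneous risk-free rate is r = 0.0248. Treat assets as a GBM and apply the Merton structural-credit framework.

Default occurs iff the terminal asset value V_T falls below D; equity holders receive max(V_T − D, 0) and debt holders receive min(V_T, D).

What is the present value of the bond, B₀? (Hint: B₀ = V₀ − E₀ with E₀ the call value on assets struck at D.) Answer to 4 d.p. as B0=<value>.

B0=290.7906

d₁ = [ln(V₀/D) + (r + σ²/2)T] / (σ√T)
   = [ln(549.2610/493.7312) + (0.0248 + 0.5·0.4658²)·5.0813] / (0.4658·√5.0813)
   = [0.106582 + 0.677260] / 1.049994 = 0.746521
d₂ = d₁ − σ√T = 0.746521 − 1.049994 = -0.303473
N(d₁) = 0.772324,  N(d₂) = 0.380765,  e^(−rT) = 0.881601
E₀ = V₀·N(d₁) − D·e^(−rT)·N(d₂)
   = 549.2610·0.772324 − 493.7312·0.881601·0.380765 = 258.470421
B₀ = V₀ − E₀ = 549.2610 − 258.470421 = 290.790579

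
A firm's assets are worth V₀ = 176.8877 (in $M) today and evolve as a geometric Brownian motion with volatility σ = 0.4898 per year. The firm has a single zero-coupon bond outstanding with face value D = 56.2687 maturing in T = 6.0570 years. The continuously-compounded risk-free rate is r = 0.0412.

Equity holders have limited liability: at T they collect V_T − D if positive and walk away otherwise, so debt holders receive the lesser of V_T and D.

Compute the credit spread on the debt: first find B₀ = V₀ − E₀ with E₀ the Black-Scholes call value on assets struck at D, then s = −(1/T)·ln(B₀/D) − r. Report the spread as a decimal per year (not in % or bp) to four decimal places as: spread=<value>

spread=0.0233

d₁ = [ln(V₀/D) + (r + σ²/2)T] / (σ√T)
   = [ln(176.8877/56.2687) + (0.0412 + 0.5·0.4898²)·6.0570] / (0.4898·√6.0570)
   = [1.145377 + 0.976098] / 1.205445 = 1.759909
d₂ = d₁ − σ√T = 1.759909 − 1.205445 = 0.554464
N(d₁) = 0.960788,  N(d₂) = 0.710369,  e^(−rT) = 0.779153
E₀ = V₀·N(d₁) − D·e^(−rT)·N(d₂)
   = 176.8877·0.960788 − 56.2687·0.779153·0.710369 = 138.807711
B₀ = V₀ − E₀ = 176.8877 − 138.807711 = 38.079989
spread = −(1/T)·ln(B₀/D) − r = −(1/6.0570)·ln(38.079989/56.2687) − 0.0412 = 0.02326253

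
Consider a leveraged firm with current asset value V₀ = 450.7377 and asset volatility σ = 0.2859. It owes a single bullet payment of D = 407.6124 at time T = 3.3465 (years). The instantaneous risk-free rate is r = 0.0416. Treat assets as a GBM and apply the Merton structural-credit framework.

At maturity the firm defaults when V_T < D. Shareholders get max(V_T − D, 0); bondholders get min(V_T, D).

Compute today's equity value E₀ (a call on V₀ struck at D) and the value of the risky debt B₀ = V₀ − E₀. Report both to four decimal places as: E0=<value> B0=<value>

d₁ = [ln(V₀/D) + (r + σ²/2)T] / (σ√T)
   = [ln(450.7377/407.6124) + (0.0416 + 0.5·0.2859²)·3.3465] / (0.2859·√3.3465)
   = [0.100569 + 0.275984] / 0.523009 = 0.719973
d₂ = d₁ − σ√T = 0.719973 − 0.523009 = 0.196964
N(d₁) = 0.764229,  N(d₂) = 0.578072,  e^(−rT) = 0.870041
E₀ = V₀·N(d₁) − D·e^(−rT)·N(d₂)
   = 450.7377·0.764229 − 407.6124·0.870041·0.578072 = 139.459648
B₀ = V₀ − E₀ = 450.7377 − 139.459648 = 311.278052

E0=139.4596 B0=311.2781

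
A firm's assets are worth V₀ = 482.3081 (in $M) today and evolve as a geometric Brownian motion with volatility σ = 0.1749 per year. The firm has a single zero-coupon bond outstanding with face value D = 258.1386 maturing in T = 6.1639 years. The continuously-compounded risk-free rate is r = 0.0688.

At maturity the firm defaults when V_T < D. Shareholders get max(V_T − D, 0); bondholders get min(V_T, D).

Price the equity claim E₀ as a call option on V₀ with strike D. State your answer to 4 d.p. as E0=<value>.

d₁ = [ln(V₀/D) + (r + σ²/2)T] / (σ√T)
   = [ln(482.3081/258.1386) + (0.0688 + 0.5·0.1749²)·6.1639] / (0.1749·√6.1639)
   = [0.625086 + 0.518353] / 0.434228 = 2.633272
d₂ = d₁ − σ√T = 2.633272 − 0.434228 = 2.199044
N(d₁) = 0.995772,  N(d₂) = 0.986063,  e^(−rT) = 0.654374
E₀ = V₀·N(d₁) − D·e^(−rT)·N(d₂)
   = 482.3081·0.995772 − 258.1386·0.654374·0.986063 = 313.703862

E0=313.7039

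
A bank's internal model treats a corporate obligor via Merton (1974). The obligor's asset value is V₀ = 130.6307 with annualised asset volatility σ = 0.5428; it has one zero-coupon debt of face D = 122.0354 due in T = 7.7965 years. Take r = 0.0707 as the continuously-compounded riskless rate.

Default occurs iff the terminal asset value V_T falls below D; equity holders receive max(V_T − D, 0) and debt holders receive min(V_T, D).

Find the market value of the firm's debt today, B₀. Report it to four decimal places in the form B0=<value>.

d₁ = [ln(V₀/D) + (r + σ²/2)T] / (σ√T)
   = [ln(130.6307/122.0354) + (0.0707 + 0.5·0.5428²)·7.7965] / (0.5428·√7.7965)
   = [0.068063 + 1.699761] / 1.515618 = 1.166405
d₂ = d₁ − σ√T = 1.166405 − 1.515618 = -0.349213
N(d₁) = 0.878275,  N(d₂) = 0.363465,  e^(−rT) = 0.576251
E₀ = V₀·N(d₁) − D·e^(−rT)·N(d₂)
   = 130.6307·0.878275 − 122.0354·0.576251·0.363465 = 89.169702
B₀ = V₀ − E₀ = 130.6307 − 89.169702 = 41.460998

B0=41.4610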